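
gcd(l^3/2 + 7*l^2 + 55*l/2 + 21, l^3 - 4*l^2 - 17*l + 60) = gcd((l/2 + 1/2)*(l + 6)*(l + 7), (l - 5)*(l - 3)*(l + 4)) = 1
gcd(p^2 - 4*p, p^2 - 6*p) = p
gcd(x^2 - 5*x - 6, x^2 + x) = x + 1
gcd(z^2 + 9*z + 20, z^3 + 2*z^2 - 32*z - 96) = z + 4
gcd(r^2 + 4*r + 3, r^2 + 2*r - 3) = r + 3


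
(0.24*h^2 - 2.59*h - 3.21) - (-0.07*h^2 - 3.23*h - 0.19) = 0.31*h^2 + 0.64*h - 3.02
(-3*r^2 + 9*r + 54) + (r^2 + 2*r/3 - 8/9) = -2*r^2 + 29*r/3 + 478/9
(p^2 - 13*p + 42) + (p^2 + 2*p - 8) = 2*p^2 - 11*p + 34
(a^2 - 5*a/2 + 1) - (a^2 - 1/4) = 5/4 - 5*a/2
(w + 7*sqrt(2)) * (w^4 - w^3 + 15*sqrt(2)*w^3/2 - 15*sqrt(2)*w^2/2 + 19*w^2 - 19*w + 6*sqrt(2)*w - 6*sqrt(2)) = w^5 - w^4 + 29*sqrt(2)*w^4/2 - 29*sqrt(2)*w^3/2 + 124*w^3 - 124*w^2 + 139*sqrt(2)*w^2 - 139*sqrt(2)*w + 84*w - 84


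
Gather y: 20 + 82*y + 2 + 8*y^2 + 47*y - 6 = 8*y^2 + 129*y + 16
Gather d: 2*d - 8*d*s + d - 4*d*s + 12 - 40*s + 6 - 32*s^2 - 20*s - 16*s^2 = d*(3 - 12*s) - 48*s^2 - 60*s + 18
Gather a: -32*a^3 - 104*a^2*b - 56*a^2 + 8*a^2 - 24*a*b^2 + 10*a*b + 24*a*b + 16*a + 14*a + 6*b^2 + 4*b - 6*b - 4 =-32*a^3 + a^2*(-104*b - 48) + a*(-24*b^2 + 34*b + 30) + 6*b^2 - 2*b - 4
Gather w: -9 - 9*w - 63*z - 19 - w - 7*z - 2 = -10*w - 70*z - 30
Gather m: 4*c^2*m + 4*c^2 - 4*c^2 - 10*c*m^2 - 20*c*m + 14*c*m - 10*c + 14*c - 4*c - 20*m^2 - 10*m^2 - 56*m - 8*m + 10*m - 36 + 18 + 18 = m^2*(-10*c - 30) + m*(4*c^2 - 6*c - 54)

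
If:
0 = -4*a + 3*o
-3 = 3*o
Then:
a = -3/4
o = -1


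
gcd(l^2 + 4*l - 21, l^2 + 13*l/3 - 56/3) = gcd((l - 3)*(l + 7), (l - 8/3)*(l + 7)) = l + 7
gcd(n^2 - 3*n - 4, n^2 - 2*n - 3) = n + 1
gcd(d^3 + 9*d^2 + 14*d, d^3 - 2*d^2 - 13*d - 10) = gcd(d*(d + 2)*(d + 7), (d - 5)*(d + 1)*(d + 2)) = d + 2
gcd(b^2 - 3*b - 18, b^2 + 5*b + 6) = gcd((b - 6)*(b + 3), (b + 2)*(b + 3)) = b + 3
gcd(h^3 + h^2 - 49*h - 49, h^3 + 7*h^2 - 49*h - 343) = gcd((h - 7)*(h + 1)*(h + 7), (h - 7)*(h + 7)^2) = h^2 - 49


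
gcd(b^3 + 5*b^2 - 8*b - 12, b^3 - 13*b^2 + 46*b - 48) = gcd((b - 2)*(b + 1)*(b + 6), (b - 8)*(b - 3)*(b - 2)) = b - 2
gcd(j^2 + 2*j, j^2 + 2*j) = j^2 + 2*j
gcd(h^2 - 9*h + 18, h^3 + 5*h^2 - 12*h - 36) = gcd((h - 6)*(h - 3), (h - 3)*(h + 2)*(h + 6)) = h - 3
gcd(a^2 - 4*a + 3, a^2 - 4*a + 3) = a^2 - 4*a + 3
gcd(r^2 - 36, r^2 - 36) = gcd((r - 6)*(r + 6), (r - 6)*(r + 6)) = r^2 - 36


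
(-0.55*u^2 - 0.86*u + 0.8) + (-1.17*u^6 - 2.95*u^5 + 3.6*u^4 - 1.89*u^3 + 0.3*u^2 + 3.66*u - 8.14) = -1.17*u^6 - 2.95*u^5 + 3.6*u^4 - 1.89*u^3 - 0.25*u^2 + 2.8*u - 7.34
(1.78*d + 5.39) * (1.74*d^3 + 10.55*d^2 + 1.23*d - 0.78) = 3.0972*d^4 + 28.1576*d^3 + 59.0539*d^2 + 5.2413*d - 4.2042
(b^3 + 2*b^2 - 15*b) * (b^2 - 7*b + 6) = b^5 - 5*b^4 - 23*b^3 + 117*b^2 - 90*b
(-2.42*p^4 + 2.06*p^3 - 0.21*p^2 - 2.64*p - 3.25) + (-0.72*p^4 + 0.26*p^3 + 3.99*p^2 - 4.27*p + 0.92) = -3.14*p^4 + 2.32*p^3 + 3.78*p^2 - 6.91*p - 2.33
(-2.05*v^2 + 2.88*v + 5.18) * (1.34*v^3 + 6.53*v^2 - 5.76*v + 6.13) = -2.747*v^5 - 9.5273*v^4 + 37.5556*v^3 + 4.6701*v^2 - 12.1824*v + 31.7534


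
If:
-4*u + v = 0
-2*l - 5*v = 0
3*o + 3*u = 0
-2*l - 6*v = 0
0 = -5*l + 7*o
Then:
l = 0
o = 0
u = 0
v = 0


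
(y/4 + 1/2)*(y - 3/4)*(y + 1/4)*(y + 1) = y^4/4 + 5*y^3/8 + 5*y^2/64 - 25*y/64 - 3/32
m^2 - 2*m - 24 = (m - 6)*(m + 4)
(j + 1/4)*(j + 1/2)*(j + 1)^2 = j^4 + 11*j^3/4 + 21*j^2/8 + j + 1/8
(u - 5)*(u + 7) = u^2 + 2*u - 35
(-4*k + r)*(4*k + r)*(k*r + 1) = -16*k^3*r - 16*k^2 + k*r^3 + r^2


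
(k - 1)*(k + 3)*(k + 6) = k^3 + 8*k^2 + 9*k - 18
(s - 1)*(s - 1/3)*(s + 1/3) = s^3 - s^2 - s/9 + 1/9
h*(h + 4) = h^2 + 4*h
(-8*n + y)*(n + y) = -8*n^2 - 7*n*y + y^2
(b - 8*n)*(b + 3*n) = b^2 - 5*b*n - 24*n^2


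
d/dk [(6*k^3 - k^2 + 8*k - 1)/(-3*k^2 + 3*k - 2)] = (-18*k^4 + 36*k^3 - 15*k^2 - 2*k - 13)/(9*k^4 - 18*k^3 + 21*k^2 - 12*k + 4)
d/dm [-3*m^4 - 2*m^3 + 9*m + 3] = -12*m^3 - 6*m^2 + 9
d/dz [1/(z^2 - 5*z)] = (5 - 2*z)/(z^2*(z - 5)^2)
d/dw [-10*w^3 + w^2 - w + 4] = -30*w^2 + 2*w - 1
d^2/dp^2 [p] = 0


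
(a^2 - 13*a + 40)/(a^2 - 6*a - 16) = (a - 5)/(a + 2)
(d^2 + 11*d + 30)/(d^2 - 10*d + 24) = (d^2 + 11*d + 30)/(d^2 - 10*d + 24)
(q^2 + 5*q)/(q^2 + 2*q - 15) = q/(q - 3)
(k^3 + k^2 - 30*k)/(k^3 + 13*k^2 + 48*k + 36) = k*(k - 5)/(k^2 + 7*k + 6)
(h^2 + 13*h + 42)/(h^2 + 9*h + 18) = (h + 7)/(h + 3)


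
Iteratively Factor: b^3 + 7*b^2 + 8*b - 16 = (b + 4)*(b^2 + 3*b - 4) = (b + 4)^2*(b - 1)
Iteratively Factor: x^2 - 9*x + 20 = (x - 4)*(x - 5)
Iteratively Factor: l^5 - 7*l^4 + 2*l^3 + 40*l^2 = (l - 5)*(l^4 - 2*l^3 - 8*l^2) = (l - 5)*(l + 2)*(l^3 - 4*l^2) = l*(l - 5)*(l + 2)*(l^2 - 4*l) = l*(l - 5)*(l - 4)*(l + 2)*(l)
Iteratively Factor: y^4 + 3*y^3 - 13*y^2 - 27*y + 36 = (y - 3)*(y^3 + 6*y^2 + 5*y - 12) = (y - 3)*(y - 1)*(y^2 + 7*y + 12) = (y - 3)*(y - 1)*(y + 3)*(y + 4)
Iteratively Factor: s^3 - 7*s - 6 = (s - 3)*(s^2 + 3*s + 2) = (s - 3)*(s + 1)*(s + 2)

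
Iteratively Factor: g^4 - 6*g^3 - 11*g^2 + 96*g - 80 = (g - 1)*(g^3 - 5*g^2 - 16*g + 80) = (g - 5)*(g - 1)*(g^2 - 16) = (g - 5)*(g - 4)*(g - 1)*(g + 4)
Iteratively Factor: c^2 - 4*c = (c)*(c - 4)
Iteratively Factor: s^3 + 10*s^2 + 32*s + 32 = (s + 4)*(s^2 + 6*s + 8) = (s + 2)*(s + 4)*(s + 4)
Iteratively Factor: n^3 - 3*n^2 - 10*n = (n - 5)*(n^2 + 2*n) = (n - 5)*(n + 2)*(n)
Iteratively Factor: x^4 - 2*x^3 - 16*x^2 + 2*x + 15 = (x - 5)*(x^3 + 3*x^2 - x - 3) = (x - 5)*(x - 1)*(x^2 + 4*x + 3) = (x - 5)*(x - 1)*(x + 1)*(x + 3)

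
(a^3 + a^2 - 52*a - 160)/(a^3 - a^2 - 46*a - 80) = (a + 4)/(a + 2)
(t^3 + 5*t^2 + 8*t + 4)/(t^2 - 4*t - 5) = (t^2 + 4*t + 4)/(t - 5)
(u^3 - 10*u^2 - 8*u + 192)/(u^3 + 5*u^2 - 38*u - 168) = (u - 8)/(u + 7)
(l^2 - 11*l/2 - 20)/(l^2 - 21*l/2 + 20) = (2*l + 5)/(2*l - 5)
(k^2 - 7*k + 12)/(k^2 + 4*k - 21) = (k - 4)/(k + 7)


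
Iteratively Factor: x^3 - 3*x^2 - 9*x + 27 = (x - 3)*(x^2 - 9) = (x - 3)^2*(x + 3)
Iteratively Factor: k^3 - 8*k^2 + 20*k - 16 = (k - 2)*(k^2 - 6*k + 8) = (k - 4)*(k - 2)*(k - 2)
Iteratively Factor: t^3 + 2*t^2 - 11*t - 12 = (t + 1)*(t^2 + t - 12) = (t + 1)*(t + 4)*(t - 3)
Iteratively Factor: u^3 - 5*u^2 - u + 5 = (u - 5)*(u^2 - 1) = (u - 5)*(u + 1)*(u - 1)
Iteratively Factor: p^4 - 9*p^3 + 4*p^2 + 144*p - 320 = (p - 5)*(p^3 - 4*p^2 - 16*p + 64) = (p - 5)*(p + 4)*(p^2 - 8*p + 16) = (p - 5)*(p - 4)*(p + 4)*(p - 4)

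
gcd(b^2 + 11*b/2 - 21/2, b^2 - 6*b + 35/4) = 1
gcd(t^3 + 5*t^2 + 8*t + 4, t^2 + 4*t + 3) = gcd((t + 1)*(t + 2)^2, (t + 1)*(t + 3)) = t + 1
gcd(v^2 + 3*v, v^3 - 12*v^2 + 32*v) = v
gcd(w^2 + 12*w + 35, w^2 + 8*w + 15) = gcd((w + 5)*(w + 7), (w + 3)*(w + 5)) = w + 5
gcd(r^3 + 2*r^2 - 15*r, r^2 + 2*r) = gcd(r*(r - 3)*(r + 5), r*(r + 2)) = r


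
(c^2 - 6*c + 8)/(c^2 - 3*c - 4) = (c - 2)/(c + 1)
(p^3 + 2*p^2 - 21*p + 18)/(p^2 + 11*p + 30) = (p^2 - 4*p + 3)/(p + 5)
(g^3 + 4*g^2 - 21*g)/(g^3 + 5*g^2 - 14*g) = (g - 3)/(g - 2)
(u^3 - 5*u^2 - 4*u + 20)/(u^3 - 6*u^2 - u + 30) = (u - 2)/(u - 3)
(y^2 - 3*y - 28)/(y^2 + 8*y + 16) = (y - 7)/(y + 4)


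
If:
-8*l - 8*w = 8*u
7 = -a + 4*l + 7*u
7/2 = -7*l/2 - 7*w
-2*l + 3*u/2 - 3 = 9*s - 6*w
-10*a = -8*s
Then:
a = -2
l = 3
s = -5/2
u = -1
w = -2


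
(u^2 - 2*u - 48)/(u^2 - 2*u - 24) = (-u^2 + 2*u + 48)/(-u^2 + 2*u + 24)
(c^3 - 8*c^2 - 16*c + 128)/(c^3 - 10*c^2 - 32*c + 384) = (c^2 - 16)/(c^2 - 2*c - 48)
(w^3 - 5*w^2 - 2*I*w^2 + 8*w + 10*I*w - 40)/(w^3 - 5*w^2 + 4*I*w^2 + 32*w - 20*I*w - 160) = (w + 2*I)/(w + 8*I)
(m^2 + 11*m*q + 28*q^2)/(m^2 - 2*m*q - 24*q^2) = (-m - 7*q)/(-m + 6*q)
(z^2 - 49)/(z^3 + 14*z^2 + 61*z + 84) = (z - 7)/(z^2 + 7*z + 12)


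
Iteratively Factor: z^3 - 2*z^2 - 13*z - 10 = (z - 5)*(z^2 + 3*z + 2) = (z - 5)*(z + 1)*(z + 2)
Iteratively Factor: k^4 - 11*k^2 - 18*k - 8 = (k - 4)*(k^3 + 4*k^2 + 5*k + 2) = (k - 4)*(k + 2)*(k^2 + 2*k + 1) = (k - 4)*(k + 1)*(k + 2)*(k + 1)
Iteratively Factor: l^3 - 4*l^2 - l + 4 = (l - 1)*(l^2 - 3*l - 4) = (l - 1)*(l + 1)*(l - 4)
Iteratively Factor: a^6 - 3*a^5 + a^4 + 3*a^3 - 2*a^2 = (a - 2)*(a^5 - a^4 - a^3 + a^2) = (a - 2)*(a - 1)*(a^4 - a^2) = a*(a - 2)*(a - 1)*(a^3 - a) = a^2*(a - 2)*(a - 1)*(a^2 - 1) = a^2*(a - 2)*(a - 1)^2*(a + 1)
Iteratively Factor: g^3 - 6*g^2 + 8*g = (g - 4)*(g^2 - 2*g) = (g - 4)*(g - 2)*(g)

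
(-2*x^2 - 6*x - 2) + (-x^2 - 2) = -3*x^2 - 6*x - 4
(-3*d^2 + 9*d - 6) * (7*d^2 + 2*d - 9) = -21*d^4 + 57*d^3 + 3*d^2 - 93*d + 54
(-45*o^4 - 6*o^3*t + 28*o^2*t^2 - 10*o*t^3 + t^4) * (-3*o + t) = 135*o^5 - 27*o^4*t - 90*o^3*t^2 + 58*o^2*t^3 - 13*o*t^4 + t^5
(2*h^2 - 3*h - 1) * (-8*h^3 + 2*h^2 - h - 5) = -16*h^5 + 28*h^4 - 9*h^2 + 16*h + 5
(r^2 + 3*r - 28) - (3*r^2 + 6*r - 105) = -2*r^2 - 3*r + 77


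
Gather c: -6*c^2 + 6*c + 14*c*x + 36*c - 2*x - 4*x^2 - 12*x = -6*c^2 + c*(14*x + 42) - 4*x^2 - 14*x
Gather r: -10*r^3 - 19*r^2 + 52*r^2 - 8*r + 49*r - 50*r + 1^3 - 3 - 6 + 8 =-10*r^3 + 33*r^2 - 9*r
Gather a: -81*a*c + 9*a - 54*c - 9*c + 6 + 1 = a*(9 - 81*c) - 63*c + 7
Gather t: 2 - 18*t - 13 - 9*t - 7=-27*t - 18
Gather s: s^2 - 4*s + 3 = s^2 - 4*s + 3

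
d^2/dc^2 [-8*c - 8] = 0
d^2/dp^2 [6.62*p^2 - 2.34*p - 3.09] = 13.2400000000000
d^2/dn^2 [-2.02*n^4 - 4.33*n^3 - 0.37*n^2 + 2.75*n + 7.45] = -24.24*n^2 - 25.98*n - 0.74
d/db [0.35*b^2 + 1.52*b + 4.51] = 0.7*b + 1.52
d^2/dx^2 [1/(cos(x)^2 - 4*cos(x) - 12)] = (4*sin(x)^4 - 66*sin(x)^2 - 33*cos(x) - 3*cos(3*x) + 6)/(sin(x)^2 + 4*cos(x) + 11)^3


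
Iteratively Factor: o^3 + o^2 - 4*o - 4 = (o - 2)*(o^2 + 3*o + 2) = (o - 2)*(o + 2)*(o + 1)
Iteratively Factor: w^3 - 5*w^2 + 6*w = (w - 3)*(w^2 - 2*w) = w*(w - 3)*(w - 2)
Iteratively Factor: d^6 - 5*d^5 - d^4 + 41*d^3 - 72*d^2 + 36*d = (d + 3)*(d^5 - 8*d^4 + 23*d^3 - 28*d^2 + 12*d) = (d - 3)*(d + 3)*(d^4 - 5*d^3 + 8*d^2 - 4*d) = d*(d - 3)*(d + 3)*(d^3 - 5*d^2 + 8*d - 4) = d*(d - 3)*(d - 1)*(d + 3)*(d^2 - 4*d + 4) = d*(d - 3)*(d - 2)*(d - 1)*(d + 3)*(d - 2)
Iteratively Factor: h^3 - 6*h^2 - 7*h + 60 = (h - 4)*(h^2 - 2*h - 15) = (h - 4)*(h + 3)*(h - 5)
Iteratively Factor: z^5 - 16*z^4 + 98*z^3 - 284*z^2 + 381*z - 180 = (z - 4)*(z^4 - 12*z^3 + 50*z^2 - 84*z + 45) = (z - 5)*(z - 4)*(z^3 - 7*z^2 + 15*z - 9) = (z - 5)*(z - 4)*(z - 1)*(z^2 - 6*z + 9) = (z - 5)*(z - 4)*(z - 3)*(z - 1)*(z - 3)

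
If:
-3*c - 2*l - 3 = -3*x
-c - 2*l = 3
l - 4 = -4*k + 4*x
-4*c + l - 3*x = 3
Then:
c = -9/13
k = 43/52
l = -15/13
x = -6/13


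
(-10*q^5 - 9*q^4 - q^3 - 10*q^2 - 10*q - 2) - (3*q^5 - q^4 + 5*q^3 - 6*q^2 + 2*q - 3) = -13*q^5 - 8*q^4 - 6*q^3 - 4*q^2 - 12*q + 1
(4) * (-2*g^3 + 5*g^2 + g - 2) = -8*g^3 + 20*g^2 + 4*g - 8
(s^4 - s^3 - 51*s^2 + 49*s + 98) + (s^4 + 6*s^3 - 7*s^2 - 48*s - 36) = 2*s^4 + 5*s^3 - 58*s^2 + s + 62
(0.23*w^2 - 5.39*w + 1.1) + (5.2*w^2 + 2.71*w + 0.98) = 5.43*w^2 - 2.68*w + 2.08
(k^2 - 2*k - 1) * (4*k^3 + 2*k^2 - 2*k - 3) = 4*k^5 - 6*k^4 - 10*k^3 - k^2 + 8*k + 3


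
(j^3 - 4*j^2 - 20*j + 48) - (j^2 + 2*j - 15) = j^3 - 5*j^2 - 22*j + 63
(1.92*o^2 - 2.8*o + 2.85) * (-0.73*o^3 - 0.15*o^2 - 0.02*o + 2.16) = -1.4016*o^5 + 1.756*o^4 - 1.6989*o^3 + 3.7757*o^2 - 6.105*o + 6.156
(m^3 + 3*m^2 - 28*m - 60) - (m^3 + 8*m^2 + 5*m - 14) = -5*m^2 - 33*m - 46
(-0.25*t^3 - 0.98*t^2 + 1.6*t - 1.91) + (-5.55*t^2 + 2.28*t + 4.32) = -0.25*t^3 - 6.53*t^2 + 3.88*t + 2.41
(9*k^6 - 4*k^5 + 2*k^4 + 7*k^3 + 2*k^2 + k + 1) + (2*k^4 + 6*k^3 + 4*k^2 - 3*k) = 9*k^6 - 4*k^5 + 4*k^4 + 13*k^3 + 6*k^2 - 2*k + 1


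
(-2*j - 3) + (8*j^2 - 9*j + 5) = 8*j^2 - 11*j + 2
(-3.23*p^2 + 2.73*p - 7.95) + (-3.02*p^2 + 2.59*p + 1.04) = -6.25*p^2 + 5.32*p - 6.91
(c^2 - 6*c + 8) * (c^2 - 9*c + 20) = c^4 - 15*c^3 + 82*c^2 - 192*c + 160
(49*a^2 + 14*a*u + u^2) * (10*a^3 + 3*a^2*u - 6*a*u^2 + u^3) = 490*a^5 + 287*a^4*u - 242*a^3*u^2 - 32*a^2*u^3 + 8*a*u^4 + u^5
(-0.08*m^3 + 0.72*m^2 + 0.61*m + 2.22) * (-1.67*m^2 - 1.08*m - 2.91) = 0.1336*m^5 - 1.116*m^4 - 1.5635*m^3 - 6.4614*m^2 - 4.1727*m - 6.4602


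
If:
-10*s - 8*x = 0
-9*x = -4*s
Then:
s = 0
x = 0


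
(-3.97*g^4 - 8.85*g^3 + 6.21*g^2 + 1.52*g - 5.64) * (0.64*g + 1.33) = -2.5408*g^5 - 10.9441*g^4 - 7.7961*g^3 + 9.2321*g^2 - 1.588*g - 7.5012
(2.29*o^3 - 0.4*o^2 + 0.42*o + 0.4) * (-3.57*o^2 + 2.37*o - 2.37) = -8.1753*o^5 + 6.8553*o^4 - 7.8747*o^3 + 0.5154*o^2 - 0.0474*o - 0.948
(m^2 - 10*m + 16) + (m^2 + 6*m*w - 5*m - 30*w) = 2*m^2 + 6*m*w - 15*m - 30*w + 16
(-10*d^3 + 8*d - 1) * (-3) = 30*d^3 - 24*d + 3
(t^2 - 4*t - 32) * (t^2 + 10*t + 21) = t^4 + 6*t^3 - 51*t^2 - 404*t - 672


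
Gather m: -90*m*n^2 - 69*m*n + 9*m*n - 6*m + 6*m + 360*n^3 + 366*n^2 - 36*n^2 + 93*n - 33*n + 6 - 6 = m*(-90*n^2 - 60*n) + 360*n^3 + 330*n^2 + 60*n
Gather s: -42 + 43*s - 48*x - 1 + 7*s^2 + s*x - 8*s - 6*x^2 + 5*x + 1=7*s^2 + s*(x + 35) - 6*x^2 - 43*x - 42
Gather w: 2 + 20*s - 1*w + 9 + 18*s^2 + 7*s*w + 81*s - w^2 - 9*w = 18*s^2 + 101*s - w^2 + w*(7*s - 10) + 11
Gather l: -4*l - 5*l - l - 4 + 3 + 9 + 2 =10 - 10*l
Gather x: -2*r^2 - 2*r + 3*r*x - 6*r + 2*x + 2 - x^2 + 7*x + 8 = -2*r^2 - 8*r - x^2 + x*(3*r + 9) + 10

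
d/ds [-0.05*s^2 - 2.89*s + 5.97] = -0.1*s - 2.89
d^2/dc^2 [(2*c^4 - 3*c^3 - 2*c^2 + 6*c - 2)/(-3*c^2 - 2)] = 4*(-9*c^6 - 18*c^4 - 36*c^3 - 15*c^2 + 72*c - 2)/(27*c^6 + 54*c^4 + 36*c^2 + 8)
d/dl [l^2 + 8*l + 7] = 2*l + 8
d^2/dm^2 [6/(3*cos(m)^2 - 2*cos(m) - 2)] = 3*(72*sin(m)^4 - 92*sin(m)^2 + 37*cos(m) - 9*cos(3*m) - 20)/(3*sin(m)^2 + 2*cos(m) - 1)^3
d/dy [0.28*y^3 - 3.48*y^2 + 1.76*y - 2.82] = 0.84*y^2 - 6.96*y + 1.76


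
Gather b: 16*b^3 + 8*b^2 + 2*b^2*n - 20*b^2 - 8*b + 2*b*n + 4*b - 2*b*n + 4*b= 16*b^3 + b^2*(2*n - 12)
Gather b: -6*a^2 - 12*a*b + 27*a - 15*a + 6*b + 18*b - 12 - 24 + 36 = -6*a^2 + 12*a + b*(24 - 12*a)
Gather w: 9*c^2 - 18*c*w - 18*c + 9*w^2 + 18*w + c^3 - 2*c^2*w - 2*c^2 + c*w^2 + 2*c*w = c^3 + 7*c^2 - 18*c + w^2*(c + 9) + w*(-2*c^2 - 16*c + 18)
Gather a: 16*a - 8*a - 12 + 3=8*a - 9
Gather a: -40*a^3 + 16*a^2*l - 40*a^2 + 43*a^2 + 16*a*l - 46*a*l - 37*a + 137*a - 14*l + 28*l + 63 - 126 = -40*a^3 + a^2*(16*l + 3) + a*(100 - 30*l) + 14*l - 63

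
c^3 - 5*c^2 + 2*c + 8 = (c - 4)*(c - 2)*(c + 1)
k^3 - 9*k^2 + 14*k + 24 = (k - 6)*(k - 4)*(k + 1)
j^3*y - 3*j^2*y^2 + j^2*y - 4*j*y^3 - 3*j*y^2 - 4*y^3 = (j - 4*y)*(j + y)*(j*y + y)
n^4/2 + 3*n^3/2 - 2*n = n*(n/2 + 1)*(n - 1)*(n + 2)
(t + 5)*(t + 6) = t^2 + 11*t + 30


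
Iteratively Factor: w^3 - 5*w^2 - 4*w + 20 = (w - 2)*(w^2 - 3*w - 10) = (w - 2)*(w + 2)*(w - 5)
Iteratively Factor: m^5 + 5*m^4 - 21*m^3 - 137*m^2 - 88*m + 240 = (m + 4)*(m^4 + m^3 - 25*m^2 - 37*m + 60) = (m - 1)*(m + 4)*(m^3 + 2*m^2 - 23*m - 60) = (m - 5)*(m - 1)*(m + 4)*(m^2 + 7*m + 12) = (m - 5)*(m - 1)*(m + 3)*(m + 4)*(m + 4)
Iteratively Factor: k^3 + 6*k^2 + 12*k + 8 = (k + 2)*(k^2 + 4*k + 4) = (k + 2)^2*(k + 2)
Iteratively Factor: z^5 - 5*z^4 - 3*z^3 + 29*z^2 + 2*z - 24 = (z + 1)*(z^4 - 6*z^3 + 3*z^2 + 26*z - 24) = (z - 1)*(z + 1)*(z^3 - 5*z^2 - 2*z + 24) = (z - 1)*(z + 1)*(z + 2)*(z^2 - 7*z + 12) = (z - 3)*(z - 1)*(z + 1)*(z + 2)*(z - 4)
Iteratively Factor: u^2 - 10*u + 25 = (u - 5)*(u - 5)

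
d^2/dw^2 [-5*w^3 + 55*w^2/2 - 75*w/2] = 55 - 30*w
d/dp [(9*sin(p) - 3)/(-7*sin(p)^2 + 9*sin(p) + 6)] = 3*(21*sin(p)^2 - 14*sin(p) + 27)*cos(p)/(7*sin(p)^2 - 9*sin(p) - 6)^2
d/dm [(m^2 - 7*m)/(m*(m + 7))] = 14/(m^2 + 14*m + 49)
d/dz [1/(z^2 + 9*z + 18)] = (-2*z - 9)/(z^2 + 9*z + 18)^2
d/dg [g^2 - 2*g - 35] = 2*g - 2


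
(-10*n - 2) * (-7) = 70*n + 14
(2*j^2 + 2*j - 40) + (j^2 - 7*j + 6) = 3*j^2 - 5*j - 34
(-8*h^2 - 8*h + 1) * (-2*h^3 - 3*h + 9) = 16*h^5 + 16*h^4 + 22*h^3 - 48*h^2 - 75*h + 9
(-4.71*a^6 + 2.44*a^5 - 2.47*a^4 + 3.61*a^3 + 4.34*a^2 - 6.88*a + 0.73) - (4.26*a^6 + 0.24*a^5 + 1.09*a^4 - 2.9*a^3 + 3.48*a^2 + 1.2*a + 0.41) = -8.97*a^6 + 2.2*a^5 - 3.56*a^4 + 6.51*a^3 + 0.86*a^2 - 8.08*a + 0.32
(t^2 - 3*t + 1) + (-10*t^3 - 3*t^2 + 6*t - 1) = -10*t^3 - 2*t^2 + 3*t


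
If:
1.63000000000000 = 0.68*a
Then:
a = 2.40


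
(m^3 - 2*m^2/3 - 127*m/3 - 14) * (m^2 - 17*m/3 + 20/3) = m^5 - 19*m^4/3 - 287*m^3/9 + 1993*m^2/9 - 1826*m/9 - 280/3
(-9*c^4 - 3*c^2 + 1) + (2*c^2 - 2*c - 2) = -9*c^4 - c^2 - 2*c - 1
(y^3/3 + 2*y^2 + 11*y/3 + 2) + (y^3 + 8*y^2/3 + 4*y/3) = 4*y^3/3 + 14*y^2/3 + 5*y + 2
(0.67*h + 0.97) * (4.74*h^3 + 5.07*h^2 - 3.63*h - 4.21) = 3.1758*h^4 + 7.9947*h^3 + 2.4858*h^2 - 6.3418*h - 4.0837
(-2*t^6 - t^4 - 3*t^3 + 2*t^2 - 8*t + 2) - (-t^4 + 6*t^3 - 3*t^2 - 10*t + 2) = -2*t^6 - 9*t^3 + 5*t^2 + 2*t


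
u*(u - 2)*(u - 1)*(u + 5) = u^4 + 2*u^3 - 13*u^2 + 10*u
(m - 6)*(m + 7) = m^2 + m - 42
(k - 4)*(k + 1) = k^2 - 3*k - 4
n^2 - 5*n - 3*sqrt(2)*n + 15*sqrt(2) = (n - 5)*(n - 3*sqrt(2))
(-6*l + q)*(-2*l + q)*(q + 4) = 12*l^2*q + 48*l^2 - 8*l*q^2 - 32*l*q + q^3 + 4*q^2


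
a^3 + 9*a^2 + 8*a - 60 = (a - 2)*(a + 5)*(a + 6)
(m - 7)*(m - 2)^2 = m^3 - 11*m^2 + 32*m - 28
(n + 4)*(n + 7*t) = n^2 + 7*n*t + 4*n + 28*t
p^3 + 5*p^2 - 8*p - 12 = (p - 2)*(p + 1)*(p + 6)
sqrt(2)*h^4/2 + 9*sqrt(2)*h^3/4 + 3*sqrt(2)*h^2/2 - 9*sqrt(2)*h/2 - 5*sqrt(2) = (h + 2)*(h + 5/2)*(h - sqrt(2))*(sqrt(2)*h/2 + 1)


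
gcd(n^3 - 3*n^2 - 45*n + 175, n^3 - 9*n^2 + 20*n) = n - 5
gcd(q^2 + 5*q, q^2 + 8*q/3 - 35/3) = q + 5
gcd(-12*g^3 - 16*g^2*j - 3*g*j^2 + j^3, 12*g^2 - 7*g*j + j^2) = 1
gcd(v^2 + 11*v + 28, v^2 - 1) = 1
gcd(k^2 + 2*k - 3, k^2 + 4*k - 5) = k - 1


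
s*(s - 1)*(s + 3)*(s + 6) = s^4 + 8*s^3 + 9*s^2 - 18*s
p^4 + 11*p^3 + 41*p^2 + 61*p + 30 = (p + 1)*(p + 2)*(p + 3)*(p + 5)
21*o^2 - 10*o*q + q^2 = (-7*o + q)*(-3*o + q)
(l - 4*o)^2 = l^2 - 8*l*o + 16*o^2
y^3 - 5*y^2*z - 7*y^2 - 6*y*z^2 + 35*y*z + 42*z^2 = (y - 7)*(y - 6*z)*(y + z)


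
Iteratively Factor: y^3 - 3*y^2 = (y - 3)*(y^2) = y*(y - 3)*(y)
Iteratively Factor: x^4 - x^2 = (x + 1)*(x^3 - x^2) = x*(x + 1)*(x^2 - x) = x*(x - 1)*(x + 1)*(x)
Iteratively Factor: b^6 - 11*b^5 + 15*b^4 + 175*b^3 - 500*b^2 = (b - 5)*(b^5 - 6*b^4 - 15*b^3 + 100*b^2) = b*(b - 5)*(b^4 - 6*b^3 - 15*b^2 + 100*b) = b^2*(b - 5)*(b^3 - 6*b^2 - 15*b + 100) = b^2*(b - 5)*(b + 4)*(b^2 - 10*b + 25) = b^2*(b - 5)^2*(b + 4)*(b - 5)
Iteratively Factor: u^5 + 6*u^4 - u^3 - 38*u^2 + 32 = (u + 1)*(u^4 + 5*u^3 - 6*u^2 - 32*u + 32) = (u - 1)*(u + 1)*(u^3 + 6*u^2 - 32) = (u - 2)*(u - 1)*(u + 1)*(u^2 + 8*u + 16) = (u - 2)*(u - 1)*(u + 1)*(u + 4)*(u + 4)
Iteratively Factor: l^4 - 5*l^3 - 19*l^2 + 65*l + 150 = (l + 3)*(l^3 - 8*l^2 + 5*l + 50) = (l - 5)*(l + 3)*(l^2 - 3*l - 10) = (l - 5)*(l + 2)*(l + 3)*(l - 5)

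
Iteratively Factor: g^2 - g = (g)*(g - 1)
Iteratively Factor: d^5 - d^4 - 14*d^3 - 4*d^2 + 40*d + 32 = (d + 1)*(d^4 - 2*d^3 - 12*d^2 + 8*d + 32) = (d - 4)*(d + 1)*(d^3 + 2*d^2 - 4*d - 8) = (d - 4)*(d - 2)*(d + 1)*(d^2 + 4*d + 4) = (d - 4)*(d - 2)*(d + 1)*(d + 2)*(d + 2)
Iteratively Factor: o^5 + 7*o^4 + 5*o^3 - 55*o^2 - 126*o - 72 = (o + 3)*(o^4 + 4*o^3 - 7*o^2 - 34*o - 24) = (o + 2)*(o + 3)*(o^3 + 2*o^2 - 11*o - 12) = (o + 2)*(o + 3)*(o + 4)*(o^2 - 2*o - 3) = (o + 1)*(o + 2)*(o + 3)*(o + 4)*(o - 3)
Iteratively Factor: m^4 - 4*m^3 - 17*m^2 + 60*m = (m + 4)*(m^3 - 8*m^2 + 15*m) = (m - 5)*(m + 4)*(m^2 - 3*m) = m*(m - 5)*(m + 4)*(m - 3)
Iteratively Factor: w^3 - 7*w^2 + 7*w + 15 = (w - 3)*(w^2 - 4*w - 5) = (w - 3)*(w + 1)*(w - 5)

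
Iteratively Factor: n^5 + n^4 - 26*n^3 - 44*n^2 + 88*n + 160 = (n + 4)*(n^4 - 3*n^3 - 14*n^2 + 12*n + 40) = (n + 2)*(n + 4)*(n^3 - 5*n^2 - 4*n + 20) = (n + 2)^2*(n + 4)*(n^2 - 7*n + 10) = (n - 2)*(n + 2)^2*(n + 4)*(n - 5)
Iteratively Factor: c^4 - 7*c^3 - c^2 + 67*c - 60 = (c - 5)*(c^3 - 2*c^2 - 11*c + 12) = (c - 5)*(c + 3)*(c^2 - 5*c + 4) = (c - 5)*(c - 4)*(c + 3)*(c - 1)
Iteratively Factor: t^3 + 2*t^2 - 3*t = (t + 3)*(t^2 - t) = (t - 1)*(t + 3)*(t)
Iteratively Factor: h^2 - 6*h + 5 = (h - 5)*(h - 1)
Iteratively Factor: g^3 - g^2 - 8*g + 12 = (g - 2)*(g^2 + g - 6) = (g - 2)*(g + 3)*(g - 2)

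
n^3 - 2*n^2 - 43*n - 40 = (n - 8)*(n + 1)*(n + 5)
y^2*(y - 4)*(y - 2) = y^4 - 6*y^3 + 8*y^2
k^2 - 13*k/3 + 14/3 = (k - 7/3)*(k - 2)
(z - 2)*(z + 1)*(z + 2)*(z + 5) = z^4 + 6*z^3 + z^2 - 24*z - 20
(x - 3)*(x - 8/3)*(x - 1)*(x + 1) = x^4 - 17*x^3/3 + 7*x^2 + 17*x/3 - 8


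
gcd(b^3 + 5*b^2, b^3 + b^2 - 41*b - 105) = b + 5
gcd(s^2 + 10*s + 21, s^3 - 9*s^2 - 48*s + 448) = s + 7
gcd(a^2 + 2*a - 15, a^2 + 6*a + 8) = 1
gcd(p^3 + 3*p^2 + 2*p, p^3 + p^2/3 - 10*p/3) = p^2 + 2*p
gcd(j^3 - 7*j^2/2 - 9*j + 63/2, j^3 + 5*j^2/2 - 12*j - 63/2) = j^2 - j/2 - 21/2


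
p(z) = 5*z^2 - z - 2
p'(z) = 10*z - 1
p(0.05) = -2.04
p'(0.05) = -0.50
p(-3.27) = 54.73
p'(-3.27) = -33.70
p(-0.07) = -1.91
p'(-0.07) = -1.70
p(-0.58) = 0.26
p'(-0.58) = -6.80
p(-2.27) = 26.03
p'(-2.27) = -23.70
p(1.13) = 3.25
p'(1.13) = 10.30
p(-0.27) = -1.37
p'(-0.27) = -3.70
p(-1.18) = 6.14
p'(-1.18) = -12.80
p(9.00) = 394.00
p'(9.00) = 89.00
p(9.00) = 394.00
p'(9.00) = 89.00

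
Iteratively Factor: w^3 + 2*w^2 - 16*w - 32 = (w + 4)*(w^2 - 2*w - 8) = (w + 2)*(w + 4)*(w - 4)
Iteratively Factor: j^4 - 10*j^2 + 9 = (j - 1)*(j^3 + j^2 - 9*j - 9) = (j - 3)*(j - 1)*(j^2 + 4*j + 3) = (j - 3)*(j - 1)*(j + 1)*(j + 3)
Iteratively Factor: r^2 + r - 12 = (r - 3)*(r + 4)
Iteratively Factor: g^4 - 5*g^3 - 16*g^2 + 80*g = (g + 4)*(g^3 - 9*g^2 + 20*g) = (g - 5)*(g + 4)*(g^2 - 4*g) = (g - 5)*(g - 4)*(g + 4)*(g)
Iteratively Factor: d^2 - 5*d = (d)*(d - 5)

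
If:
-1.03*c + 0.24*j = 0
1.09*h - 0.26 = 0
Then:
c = 0.233009708737864*j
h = 0.24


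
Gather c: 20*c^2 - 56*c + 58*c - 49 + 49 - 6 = 20*c^2 + 2*c - 6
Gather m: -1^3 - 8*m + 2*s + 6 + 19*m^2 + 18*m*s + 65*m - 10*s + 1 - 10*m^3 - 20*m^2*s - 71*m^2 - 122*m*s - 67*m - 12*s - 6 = -10*m^3 + m^2*(-20*s - 52) + m*(-104*s - 10) - 20*s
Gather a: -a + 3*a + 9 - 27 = 2*a - 18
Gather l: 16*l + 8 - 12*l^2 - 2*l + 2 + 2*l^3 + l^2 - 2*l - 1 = 2*l^3 - 11*l^2 + 12*l + 9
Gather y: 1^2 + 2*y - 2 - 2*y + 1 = 0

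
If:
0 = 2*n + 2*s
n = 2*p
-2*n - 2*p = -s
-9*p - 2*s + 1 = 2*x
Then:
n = 0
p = 0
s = 0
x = 1/2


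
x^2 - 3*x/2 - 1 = (x - 2)*(x + 1/2)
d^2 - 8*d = d*(d - 8)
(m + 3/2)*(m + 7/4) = m^2 + 13*m/4 + 21/8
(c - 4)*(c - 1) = c^2 - 5*c + 4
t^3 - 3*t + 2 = (t - 1)^2*(t + 2)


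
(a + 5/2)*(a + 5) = a^2 + 15*a/2 + 25/2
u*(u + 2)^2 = u^3 + 4*u^2 + 4*u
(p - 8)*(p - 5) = p^2 - 13*p + 40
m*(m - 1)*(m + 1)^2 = m^4 + m^3 - m^2 - m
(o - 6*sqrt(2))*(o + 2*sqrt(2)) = o^2 - 4*sqrt(2)*o - 24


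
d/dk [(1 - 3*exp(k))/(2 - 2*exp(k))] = -1/(4*sinh(k/2)^2)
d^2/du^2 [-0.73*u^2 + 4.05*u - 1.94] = -1.46000000000000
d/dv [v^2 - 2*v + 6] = 2*v - 2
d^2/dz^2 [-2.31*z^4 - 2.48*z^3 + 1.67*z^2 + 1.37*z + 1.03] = -27.72*z^2 - 14.88*z + 3.34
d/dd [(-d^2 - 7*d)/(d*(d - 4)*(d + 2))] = (d^2 + 14*d - 6)/(d^4 - 4*d^3 - 12*d^2 + 32*d + 64)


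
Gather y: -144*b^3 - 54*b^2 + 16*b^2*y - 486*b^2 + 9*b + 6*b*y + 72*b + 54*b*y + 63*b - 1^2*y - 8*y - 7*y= -144*b^3 - 540*b^2 + 144*b + y*(16*b^2 + 60*b - 16)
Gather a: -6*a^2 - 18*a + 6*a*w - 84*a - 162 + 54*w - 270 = -6*a^2 + a*(6*w - 102) + 54*w - 432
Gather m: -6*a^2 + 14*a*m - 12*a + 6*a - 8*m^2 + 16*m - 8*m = -6*a^2 - 6*a - 8*m^2 + m*(14*a + 8)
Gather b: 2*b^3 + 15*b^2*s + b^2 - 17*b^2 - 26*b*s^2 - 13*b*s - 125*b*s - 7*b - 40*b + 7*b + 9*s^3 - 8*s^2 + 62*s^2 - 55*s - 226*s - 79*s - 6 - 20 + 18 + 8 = 2*b^3 + b^2*(15*s - 16) + b*(-26*s^2 - 138*s - 40) + 9*s^3 + 54*s^2 - 360*s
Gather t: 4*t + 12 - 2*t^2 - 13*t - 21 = -2*t^2 - 9*t - 9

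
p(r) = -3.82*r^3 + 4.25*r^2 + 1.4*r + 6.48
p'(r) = -11.46*r^2 + 8.5*r + 1.4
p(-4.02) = 317.70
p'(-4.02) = -217.97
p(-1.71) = 35.61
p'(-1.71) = -46.65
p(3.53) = -103.65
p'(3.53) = -111.40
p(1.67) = 2.88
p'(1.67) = -16.37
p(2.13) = -8.17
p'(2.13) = -32.49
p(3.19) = -69.81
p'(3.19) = -88.10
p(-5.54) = 778.68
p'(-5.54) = -397.42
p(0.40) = 7.48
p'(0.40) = 2.97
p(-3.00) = 143.67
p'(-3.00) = -127.24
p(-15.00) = 13834.23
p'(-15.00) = -2704.60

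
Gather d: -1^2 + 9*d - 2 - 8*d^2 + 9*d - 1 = -8*d^2 + 18*d - 4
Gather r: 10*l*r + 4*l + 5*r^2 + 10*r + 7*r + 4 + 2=4*l + 5*r^2 + r*(10*l + 17) + 6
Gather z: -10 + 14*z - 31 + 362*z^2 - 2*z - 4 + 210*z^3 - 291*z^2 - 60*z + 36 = 210*z^3 + 71*z^2 - 48*z - 9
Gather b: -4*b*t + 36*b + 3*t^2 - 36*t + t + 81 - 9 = b*(36 - 4*t) + 3*t^2 - 35*t + 72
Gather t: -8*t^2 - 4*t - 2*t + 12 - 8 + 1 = -8*t^2 - 6*t + 5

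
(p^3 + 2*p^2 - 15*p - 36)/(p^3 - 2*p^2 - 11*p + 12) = (p + 3)/(p - 1)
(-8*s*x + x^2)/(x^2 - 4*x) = (-8*s + x)/(x - 4)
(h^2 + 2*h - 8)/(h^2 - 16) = (h - 2)/(h - 4)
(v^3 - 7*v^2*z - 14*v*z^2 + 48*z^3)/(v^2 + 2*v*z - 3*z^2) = (-v^2 + 10*v*z - 16*z^2)/(-v + z)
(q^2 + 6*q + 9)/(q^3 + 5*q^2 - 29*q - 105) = (q + 3)/(q^2 + 2*q - 35)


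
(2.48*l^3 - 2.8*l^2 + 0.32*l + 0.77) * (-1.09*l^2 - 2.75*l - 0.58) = -2.7032*l^5 - 3.768*l^4 + 5.9128*l^3 - 0.0953000000000002*l^2 - 2.3031*l - 0.4466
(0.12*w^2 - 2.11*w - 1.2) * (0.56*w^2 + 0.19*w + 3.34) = 0.0672*w^4 - 1.1588*w^3 - 0.6721*w^2 - 7.2754*w - 4.008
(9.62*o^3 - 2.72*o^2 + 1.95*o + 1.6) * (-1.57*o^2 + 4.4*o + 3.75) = -15.1034*o^5 + 46.5984*o^4 + 21.0455*o^3 - 4.132*o^2 + 14.3525*o + 6.0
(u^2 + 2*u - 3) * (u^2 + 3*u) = u^4 + 5*u^3 + 3*u^2 - 9*u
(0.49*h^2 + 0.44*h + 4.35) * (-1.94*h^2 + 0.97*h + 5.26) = -0.9506*h^4 - 0.3783*h^3 - 5.4348*h^2 + 6.5339*h + 22.881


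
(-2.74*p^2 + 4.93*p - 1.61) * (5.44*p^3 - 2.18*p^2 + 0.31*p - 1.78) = -14.9056*p^5 + 32.7924*p^4 - 20.3552*p^3 + 9.9153*p^2 - 9.2745*p + 2.8658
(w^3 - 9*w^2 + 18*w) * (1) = w^3 - 9*w^2 + 18*w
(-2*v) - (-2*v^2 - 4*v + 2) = 2*v^2 + 2*v - 2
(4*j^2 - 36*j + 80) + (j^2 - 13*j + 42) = 5*j^2 - 49*j + 122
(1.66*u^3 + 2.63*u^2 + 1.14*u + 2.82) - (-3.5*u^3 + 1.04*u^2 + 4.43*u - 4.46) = 5.16*u^3 + 1.59*u^2 - 3.29*u + 7.28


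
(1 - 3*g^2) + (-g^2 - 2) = -4*g^2 - 1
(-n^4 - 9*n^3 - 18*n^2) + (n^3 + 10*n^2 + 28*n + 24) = -n^4 - 8*n^3 - 8*n^2 + 28*n + 24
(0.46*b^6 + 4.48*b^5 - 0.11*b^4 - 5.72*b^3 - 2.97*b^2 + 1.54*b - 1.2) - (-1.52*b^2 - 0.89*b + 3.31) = 0.46*b^6 + 4.48*b^5 - 0.11*b^4 - 5.72*b^3 - 1.45*b^2 + 2.43*b - 4.51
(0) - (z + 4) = -z - 4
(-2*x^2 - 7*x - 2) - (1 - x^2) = -x^2 - 7*x - 3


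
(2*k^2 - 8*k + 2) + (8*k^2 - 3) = 10*k^2 - 8*k - 1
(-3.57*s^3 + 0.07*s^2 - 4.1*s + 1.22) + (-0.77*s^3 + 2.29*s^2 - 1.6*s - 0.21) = -4.34*s^3 + 2.36*s^2 - 5.7*s + 1.01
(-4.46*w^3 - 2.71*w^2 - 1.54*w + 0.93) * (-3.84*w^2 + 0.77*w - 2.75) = 17.1264*w^5 + 6.9722*w^4 + 16.0919*w^3 + 2.6955*w^2 + 4.9511*w - 2.5575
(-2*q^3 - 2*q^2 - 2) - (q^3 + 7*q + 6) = -3*q^3 - 2*q^2 - 7*q - 8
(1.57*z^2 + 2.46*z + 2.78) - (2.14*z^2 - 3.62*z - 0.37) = -0.57*z^2 + 6.08*z + 3.15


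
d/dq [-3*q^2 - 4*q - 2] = -6*q - 4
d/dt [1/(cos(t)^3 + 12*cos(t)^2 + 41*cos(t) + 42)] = (3*cos(t)^2 + 24*cos(t) + 41)*sin(t)/(cos(t)^3 + 12*cos(t)^2 + 41*cos(t) + 42)^2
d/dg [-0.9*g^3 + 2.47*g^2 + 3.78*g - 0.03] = -2.7*g^2 + 4.94*g + 3.78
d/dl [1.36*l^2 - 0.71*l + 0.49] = 2.72*l - 0.71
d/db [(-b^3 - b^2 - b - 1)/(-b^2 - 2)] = (b^4 + 5*b^2 + 2*b + 2)/(b^4 + 4*b^2 + 4)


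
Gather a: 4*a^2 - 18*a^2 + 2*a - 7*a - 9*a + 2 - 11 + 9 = -14*a^2 - 14*a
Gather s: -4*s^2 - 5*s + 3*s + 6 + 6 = -4*s^2 - 2*s + 12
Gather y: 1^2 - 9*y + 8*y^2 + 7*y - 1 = 8*y^2 - 2*y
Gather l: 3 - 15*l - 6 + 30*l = 15*l - 3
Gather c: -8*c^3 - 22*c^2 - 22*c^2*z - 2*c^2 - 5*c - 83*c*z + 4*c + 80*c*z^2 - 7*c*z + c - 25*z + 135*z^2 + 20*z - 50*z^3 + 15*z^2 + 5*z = -8*c^3 + c^2*(-22*z - 24) + c*(80*z^2 - 90*z) - 50*z^3 + 150*z^2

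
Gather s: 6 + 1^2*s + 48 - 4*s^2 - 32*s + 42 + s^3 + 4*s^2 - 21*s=s^3 - 52*s + 96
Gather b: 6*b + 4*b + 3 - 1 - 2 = 10*b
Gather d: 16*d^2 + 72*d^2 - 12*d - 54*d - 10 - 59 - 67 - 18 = 88*d^2 - 66*d - 154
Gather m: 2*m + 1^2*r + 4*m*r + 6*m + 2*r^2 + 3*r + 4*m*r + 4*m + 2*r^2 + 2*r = m*(8*r + 12) + 4*r^2 + 6*r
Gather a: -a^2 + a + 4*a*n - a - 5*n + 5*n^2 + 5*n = -a^2 + 4*a*n + 5*n^2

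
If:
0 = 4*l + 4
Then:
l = -1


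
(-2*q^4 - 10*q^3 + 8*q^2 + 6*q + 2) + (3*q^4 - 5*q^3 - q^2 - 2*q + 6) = q^4 - 15*q^3 + 7*q^2 + 4*q + 8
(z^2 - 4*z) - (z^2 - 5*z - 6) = z + 6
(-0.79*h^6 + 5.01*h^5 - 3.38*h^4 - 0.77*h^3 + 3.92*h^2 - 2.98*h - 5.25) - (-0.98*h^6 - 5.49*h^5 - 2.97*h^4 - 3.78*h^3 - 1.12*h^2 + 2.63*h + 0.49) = 0.19*h^6 + 10.5*h^5 - 0.41*h^4 + 3.01*h^3 + 5.04*h^2 - 5.61*h - 5.74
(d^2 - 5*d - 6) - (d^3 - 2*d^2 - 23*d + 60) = -d^3 + 3*d^2 + 18*d - 66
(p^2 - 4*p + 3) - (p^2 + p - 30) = 33 - 5*p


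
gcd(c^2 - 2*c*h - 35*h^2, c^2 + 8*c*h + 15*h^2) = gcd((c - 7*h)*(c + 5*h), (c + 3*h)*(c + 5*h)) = c + 5*h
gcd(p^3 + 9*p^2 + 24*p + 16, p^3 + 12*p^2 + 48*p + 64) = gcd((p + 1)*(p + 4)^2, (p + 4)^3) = p^2 + 8*p + 16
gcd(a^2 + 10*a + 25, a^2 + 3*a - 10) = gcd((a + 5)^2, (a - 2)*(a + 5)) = a + 5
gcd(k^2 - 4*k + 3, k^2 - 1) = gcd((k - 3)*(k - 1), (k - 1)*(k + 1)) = k - 1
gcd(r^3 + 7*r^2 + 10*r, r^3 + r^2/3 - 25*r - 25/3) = r + 5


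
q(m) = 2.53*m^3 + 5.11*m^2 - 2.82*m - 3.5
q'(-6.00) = 209.10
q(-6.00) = -349.10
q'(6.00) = 331.74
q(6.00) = 710.02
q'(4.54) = 200.02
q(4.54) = 325.77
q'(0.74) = 8.90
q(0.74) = -1.76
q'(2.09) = 51.69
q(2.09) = 36.02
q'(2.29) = 60.39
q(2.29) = 47.22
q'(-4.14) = 84.96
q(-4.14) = -83.77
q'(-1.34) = -2.89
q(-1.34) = 3.37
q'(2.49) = 69.69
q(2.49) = 60.22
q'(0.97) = 14.23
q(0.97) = 0.88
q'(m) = 7.59*m^2 + 10.22*m - 2.82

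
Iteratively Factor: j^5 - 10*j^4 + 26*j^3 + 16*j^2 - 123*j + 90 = (j - 3)*(j^4 - 7*j^3 + 5*j^2 + 31*j - 30) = (j - 3)*(j - 1)*(j^3 - 6*j^2 - j + 30) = (j - 3)*(j - 1)*(j + 2)*(j^2 - 8*j + 15) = (j - 3)^2*(j - 1)*(j + 2)*(j - 5)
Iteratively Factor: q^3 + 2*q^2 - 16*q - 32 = (q - 4)*(q^2 + 6*q + 8) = (q - 4)*(q + 2)*(q + 4)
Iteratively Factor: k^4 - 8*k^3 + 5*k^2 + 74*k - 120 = (k - 4)*(k^3 - 4*k^2 - 11*k + 30) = (k - 5)*(k - 4)*(k^2 + k - 6) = (k - 5)*(k - 4)*(k + 3)*(k - 2)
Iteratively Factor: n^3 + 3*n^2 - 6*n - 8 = (n - 2)*(n^2 + 5*n + 4) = (n - 2)*(n + 1)*(n + 4)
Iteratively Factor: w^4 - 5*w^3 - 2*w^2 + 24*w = (w)*(w^3 - 5*w^2 - 2*w + 24) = w*(w - 3)*(w^2 - 2*w - 8) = w*(w - 3)*(w + 2)*(w - 4)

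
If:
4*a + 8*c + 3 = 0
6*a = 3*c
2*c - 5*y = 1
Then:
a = -3/20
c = -3/10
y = -8/25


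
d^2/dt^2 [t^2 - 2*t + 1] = 2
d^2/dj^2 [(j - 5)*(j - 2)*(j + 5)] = 6*j - 4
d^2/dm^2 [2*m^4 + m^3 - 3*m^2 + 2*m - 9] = 24*m^2 + 6*m - 6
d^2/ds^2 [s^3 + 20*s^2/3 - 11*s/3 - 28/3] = 6*s + 40/3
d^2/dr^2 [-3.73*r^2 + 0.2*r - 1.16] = -7.46000000000000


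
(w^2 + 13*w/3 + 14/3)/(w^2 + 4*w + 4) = (w + 7/3)/(w + 2)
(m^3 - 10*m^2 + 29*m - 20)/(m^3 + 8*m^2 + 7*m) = (m^3 - 10*m^2 + 29*m - 20)/(m*(m^2 + 8*m + 7))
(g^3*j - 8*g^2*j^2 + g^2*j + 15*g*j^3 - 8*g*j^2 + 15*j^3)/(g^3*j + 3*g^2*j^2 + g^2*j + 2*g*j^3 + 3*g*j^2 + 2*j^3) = (g^2 - 8*g*j + 15*j^2)/(g^2 + 3*g*j + 2*j^2)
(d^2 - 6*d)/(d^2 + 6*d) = (d - 6)/(d + 6)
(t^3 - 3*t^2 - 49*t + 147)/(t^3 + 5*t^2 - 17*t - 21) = (t - 7)/(t + 1)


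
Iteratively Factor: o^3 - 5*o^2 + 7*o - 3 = (o - 1)*(o^2 - 4*o + 3) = (o - 3)*(o - 1)*(o - 1)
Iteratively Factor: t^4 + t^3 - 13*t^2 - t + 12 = (t + 4)*(t^3 - 3*t^2 - t + 3) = (t - 3)*(t + 4)*(t^2 - 1) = (t - 3)*(t - 1)*(t + 4)*(t + 1)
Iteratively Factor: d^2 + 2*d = (d)*(d + 2)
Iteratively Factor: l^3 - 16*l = (l + 4)*(l^2 - 4*l) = (l - 4)*(l + 4)*(l)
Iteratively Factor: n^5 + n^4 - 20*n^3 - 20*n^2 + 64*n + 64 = (n + 4)*(n^4 - 3*n^3 - 8*n^2 + 12*n + 16) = (n - 4)*(n + 4)*(n^3 + n^2 - 4*n - 4) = (n - 4)*(n + 2)*(n + 4)*(n^2 - n - 2) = (n - 4)*(n + 1)*(n + 2)*(n + 4)*(n - 2)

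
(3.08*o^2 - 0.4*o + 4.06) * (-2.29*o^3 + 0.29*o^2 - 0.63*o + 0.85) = -7.0532*o^5 + 1.8092*o^4 - 11.3538*o^3 + 4.0474*o^2 - 2.8978*o + 3.451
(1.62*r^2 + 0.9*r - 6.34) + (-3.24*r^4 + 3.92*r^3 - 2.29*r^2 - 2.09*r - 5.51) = -3.24*r^4 + 3.92*r^3 - 0.67*r^2 - 1.19*r - 11.85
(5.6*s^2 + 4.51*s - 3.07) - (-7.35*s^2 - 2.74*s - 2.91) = 12.95*s^2 + 7.25*s - 0.16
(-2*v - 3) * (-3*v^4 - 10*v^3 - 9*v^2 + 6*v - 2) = 6*v^5 + 29*v^4 + 48*v^3 + 15*v^2 - 14*v + 6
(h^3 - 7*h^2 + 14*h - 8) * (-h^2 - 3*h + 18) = -h^5 + 4*h^4 + 25*h^3 - 160*h^2 + 276*h - 144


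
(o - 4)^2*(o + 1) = o^3 - 7*o^2 + 8*o + 16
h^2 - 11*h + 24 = (h - 8)*(h - 3)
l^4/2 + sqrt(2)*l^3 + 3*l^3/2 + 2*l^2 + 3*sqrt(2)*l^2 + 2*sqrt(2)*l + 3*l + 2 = (l/2 + 1)*(l + 1)*(l + sqrt(2))^2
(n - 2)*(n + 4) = n^2 + 2*n - 8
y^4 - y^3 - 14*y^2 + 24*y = y*(y - 3)*(y - 2)*(y + 4)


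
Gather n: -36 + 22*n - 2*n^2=-2*n^2 + 22*n - 36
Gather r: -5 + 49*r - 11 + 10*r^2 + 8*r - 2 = 10*r^2 + 57*r - 18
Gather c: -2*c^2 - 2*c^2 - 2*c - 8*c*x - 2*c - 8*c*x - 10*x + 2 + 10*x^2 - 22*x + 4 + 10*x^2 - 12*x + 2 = -4*c^2 + c*(-16*x - 4) + 20*x^2 - 44*x + 8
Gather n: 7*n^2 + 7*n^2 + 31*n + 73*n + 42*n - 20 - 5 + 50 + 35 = 14*n^2 + 146*n + 60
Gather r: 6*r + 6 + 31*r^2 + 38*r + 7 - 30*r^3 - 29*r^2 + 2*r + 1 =-30*r^3 + 2*r^2 + 46*r + 14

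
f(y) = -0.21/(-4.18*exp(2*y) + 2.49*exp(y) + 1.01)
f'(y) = -0.21*(8.36*exp(2*y) - 2.49*exp(y))/(-4.18*exp(2*y) + 2.49*exp(y) + 1.01)^2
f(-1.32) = -0.15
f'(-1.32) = 0.01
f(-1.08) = -0.15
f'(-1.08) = -0.01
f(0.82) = 0.01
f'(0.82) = -0.04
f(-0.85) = -0.16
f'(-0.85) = -0.06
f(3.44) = 0.00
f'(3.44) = -0.00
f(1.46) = 0.00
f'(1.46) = -0.01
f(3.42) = 0.00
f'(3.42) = -0.00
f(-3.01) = -0.19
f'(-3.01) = 0.02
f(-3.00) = -0.19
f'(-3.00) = 0.02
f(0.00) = 0.31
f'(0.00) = -2.67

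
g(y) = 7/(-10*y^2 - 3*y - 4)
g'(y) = 7*(20*y + 3)/(-10*y^2 - 3*y - 4)^2 = 7*(20*y + 3)/(10*y^2 + 3*y + 4)^2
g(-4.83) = -0.03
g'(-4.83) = -0.01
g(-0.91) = -0.73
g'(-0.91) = -1.17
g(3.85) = -0.04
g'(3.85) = 0.02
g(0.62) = -0.72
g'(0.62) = 1.14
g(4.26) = -0.04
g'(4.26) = 0.02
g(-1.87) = -0.21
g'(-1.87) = -0.22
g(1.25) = -0.30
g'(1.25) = 0.36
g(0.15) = -1.50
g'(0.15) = 1.92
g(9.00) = -0.00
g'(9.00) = 0.00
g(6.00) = -0.02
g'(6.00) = 0.01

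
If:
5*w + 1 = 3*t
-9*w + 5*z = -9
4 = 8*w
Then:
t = 7/6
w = 1/2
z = -9/10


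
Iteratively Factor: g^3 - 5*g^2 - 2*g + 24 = (g - 3)*(g^2 - 2*g - 8) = (g - 4)*(g - 3)*(g + 2)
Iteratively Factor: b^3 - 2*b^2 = (b - 2)*(b^2) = b*(b - 2)*(b)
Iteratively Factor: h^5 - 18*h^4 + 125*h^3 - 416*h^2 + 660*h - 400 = (h - 4)*(h^4 - 14*h^3 + 69*h^2 - 140*h + 100) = (h - 5)*(h - 4)*(h^3 - 9*h^2 + 24*h - 20) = (h - 5)*(h - 4)*(h - 2)*(h^2 - 7*h + 10) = (h - 5)*(h - 4)*(h - 2)^2*(h - 5)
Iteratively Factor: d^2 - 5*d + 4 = (d - 4)*(d - 1)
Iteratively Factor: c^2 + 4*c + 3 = (c + 3)*(c + 1)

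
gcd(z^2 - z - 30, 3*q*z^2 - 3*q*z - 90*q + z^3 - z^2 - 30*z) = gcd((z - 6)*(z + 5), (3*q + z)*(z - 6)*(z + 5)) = z^2 - z - 30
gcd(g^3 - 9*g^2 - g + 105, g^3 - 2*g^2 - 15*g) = g^2 - 2*g - 15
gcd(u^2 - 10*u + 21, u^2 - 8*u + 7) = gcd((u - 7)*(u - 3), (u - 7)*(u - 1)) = u - 7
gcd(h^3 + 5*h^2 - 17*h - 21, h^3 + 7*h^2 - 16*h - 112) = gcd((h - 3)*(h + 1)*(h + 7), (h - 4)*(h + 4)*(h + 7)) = h + 7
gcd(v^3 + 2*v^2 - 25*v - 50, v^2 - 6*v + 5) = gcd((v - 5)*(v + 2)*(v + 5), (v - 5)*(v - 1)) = v - 5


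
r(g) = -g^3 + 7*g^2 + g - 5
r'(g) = -3*g^2 + 14*g + 1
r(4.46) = 49.98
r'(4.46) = 3.77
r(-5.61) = 386.25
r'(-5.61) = -171.96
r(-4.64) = 240.96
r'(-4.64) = -128.55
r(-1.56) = 14.27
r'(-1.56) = -28.14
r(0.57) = -2.34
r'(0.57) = 8.01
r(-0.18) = -4.95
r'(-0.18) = -1.62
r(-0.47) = -3.82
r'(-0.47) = -6.24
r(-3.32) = 105.43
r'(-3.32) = -78.55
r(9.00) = -158.00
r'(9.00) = -116.00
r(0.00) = -5.00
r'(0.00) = 1.00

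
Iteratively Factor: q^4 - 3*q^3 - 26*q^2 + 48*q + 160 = (q - 5)*(q^3 + 2*q^2 - 16*q - 32) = (q - 5)*(q + 4)*(q^2 - 2*q - 8) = (q - 5)*(q - 4)*(q + 4)*(q + 2)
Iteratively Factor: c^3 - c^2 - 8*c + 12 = (c - 2)*(c^2 + c - 6) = (c - 2)*(c + 3)*(c - 2)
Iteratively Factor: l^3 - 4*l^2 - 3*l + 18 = (l - 3)*(l^2 - l - 6) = (l - 3)^2*(l + 2)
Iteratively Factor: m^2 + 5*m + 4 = (m + 1)*(m + 4)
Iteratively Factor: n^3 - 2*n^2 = (n)*(n^2 - 2*n) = n^2*(n - 2)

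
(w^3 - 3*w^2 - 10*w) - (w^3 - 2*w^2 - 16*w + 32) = -w^2 + 6*w - 32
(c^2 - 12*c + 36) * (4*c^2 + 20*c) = 4*c^4 - 28*c^3 - 96*c^2 + 720*c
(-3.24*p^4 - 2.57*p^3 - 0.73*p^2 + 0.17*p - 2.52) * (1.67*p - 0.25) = -5.4108*p^5 - 3.4819*p^4 - 0.5766*p^3 + 0.4664*p^2 - 4.2509*p + 0.63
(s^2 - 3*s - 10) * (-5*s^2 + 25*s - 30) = -5*s^4 + 40*s^3 - 55*s^2 - 160*s + 300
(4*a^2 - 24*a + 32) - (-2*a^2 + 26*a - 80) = 6*a^2 - 50*a + 112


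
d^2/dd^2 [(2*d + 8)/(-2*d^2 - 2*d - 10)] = 2*(-(d + 4)*(2*d + 1)^2 + (3*d + 5)*(d^2 + d + 5))/(d^2 + d + 5)^3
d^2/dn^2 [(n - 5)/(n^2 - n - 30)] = 2*(3*(2 - n)*(-n^2 + n + 30) - (n - 5)*(2*n - 1)^2)/(-n^2 + n + 30)^3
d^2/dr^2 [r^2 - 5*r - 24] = 2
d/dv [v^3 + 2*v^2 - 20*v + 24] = 3*v^2 + 4*v - 20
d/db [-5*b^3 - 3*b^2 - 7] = 3*b*(-5*b - 2)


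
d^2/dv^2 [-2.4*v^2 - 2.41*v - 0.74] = -4.80000000000000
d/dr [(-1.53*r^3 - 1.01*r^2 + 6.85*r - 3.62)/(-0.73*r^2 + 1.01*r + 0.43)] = (1.1169*r^4 - 3.0906*r^3 + 2.0067*r^2 - 6.1538*r + 6.6017)/(0.5329*r^4 - 1.4746*r^3 + 0.3923*r^2 + 0.8686*r + 0.1849)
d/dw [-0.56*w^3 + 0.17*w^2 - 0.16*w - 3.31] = -1.68*w^2 + 0.34*w - 0.16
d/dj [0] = 0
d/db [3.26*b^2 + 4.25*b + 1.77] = 6.52*b + 4.25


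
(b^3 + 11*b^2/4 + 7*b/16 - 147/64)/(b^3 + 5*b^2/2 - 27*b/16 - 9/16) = (16*b^2 + 56*b + 49)/(4*(4*b^2 + 13*b + 3))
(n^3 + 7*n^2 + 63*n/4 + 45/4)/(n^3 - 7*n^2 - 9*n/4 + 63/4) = (2*n^2 + 11*n + 15)/(2*n^2 - 17*n + 21)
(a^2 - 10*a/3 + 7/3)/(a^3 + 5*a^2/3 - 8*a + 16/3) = (3*a - 7)/(3*a^2 + 8*a - 16)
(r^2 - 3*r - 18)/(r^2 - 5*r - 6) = (r + 3)/(r + 1)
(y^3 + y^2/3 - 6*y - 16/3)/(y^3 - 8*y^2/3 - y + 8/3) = (y + 2)/(y - 1)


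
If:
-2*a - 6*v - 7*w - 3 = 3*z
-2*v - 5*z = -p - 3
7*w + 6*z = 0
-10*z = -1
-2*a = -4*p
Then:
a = -102/35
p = -51/35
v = 73/140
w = -3/35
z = 1/10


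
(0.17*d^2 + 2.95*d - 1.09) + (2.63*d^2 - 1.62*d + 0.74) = 2.8*d^2 + 1.33*d - 0.35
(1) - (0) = 1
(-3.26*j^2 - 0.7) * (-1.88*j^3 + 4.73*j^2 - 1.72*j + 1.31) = 6.1288*j^5 - 15.4198*j^4 + 6.9232*j^3 - 7.5816*j^2 + 1.204*j - 0.917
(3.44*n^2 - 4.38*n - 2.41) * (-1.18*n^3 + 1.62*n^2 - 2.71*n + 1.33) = -4.0592*n^5 + 10.7412*n^4 - 13.5742*n^3 + 12.5408*n^2 + 0.7057*n - 3.2053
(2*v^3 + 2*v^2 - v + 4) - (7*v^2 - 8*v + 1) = 2*v^3 - 5*v^2 + 7*v + 3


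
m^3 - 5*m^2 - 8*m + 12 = (m - 6)*(m - 1)*(m + 2)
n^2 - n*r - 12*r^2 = (n - 4*r)*(n + 3*r)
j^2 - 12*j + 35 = (j - 7)*(j - 5)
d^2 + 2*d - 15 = (d - 3)*(d + 5)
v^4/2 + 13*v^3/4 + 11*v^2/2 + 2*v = v*(v/2 + 1)*(v + 1/2)*(v + 4)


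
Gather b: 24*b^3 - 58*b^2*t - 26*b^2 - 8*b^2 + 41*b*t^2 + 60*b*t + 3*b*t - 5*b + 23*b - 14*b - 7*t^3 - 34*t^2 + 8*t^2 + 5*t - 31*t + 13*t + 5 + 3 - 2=24*b^3 + b^2*(-58*t - 34) + b*(41*t^2 + 63*t + 4) - 7*t^3 - 26*t^2 - 13*t + 6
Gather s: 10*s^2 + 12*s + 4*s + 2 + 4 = 10*s^2 + 16*s + 6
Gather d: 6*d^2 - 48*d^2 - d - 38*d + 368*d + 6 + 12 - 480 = -42*d^2 + 329*d - 462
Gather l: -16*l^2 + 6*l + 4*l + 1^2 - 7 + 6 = -16*l^2 + 10*l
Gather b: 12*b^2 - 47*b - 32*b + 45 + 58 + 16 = 12*b^2 - 79*b + 119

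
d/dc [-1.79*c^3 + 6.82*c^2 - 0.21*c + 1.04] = -5.37*c^2 + 13.64*c - 0.21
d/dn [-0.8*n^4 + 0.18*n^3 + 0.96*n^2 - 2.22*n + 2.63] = -3.2*n^3 + 0.54*n^2 + 1.92*n - 2.22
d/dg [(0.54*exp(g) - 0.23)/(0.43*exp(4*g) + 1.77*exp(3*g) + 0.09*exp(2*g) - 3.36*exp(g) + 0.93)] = (-0.6966*exp(4*g) - 1.516*exp(3*g) + 1.1727*exp(2*g) + 0.0414000000000001*exp(g) - 0.2706)*exp(g)/(0.1849*exp(8*g) + 1.5222*exp(7*g) + 3.2103*exp(6*g) - 2.571*exp(5*g) - 11.0865*exp(4*g) + 2.6874*exp(3*g) + 11.457*exp(2*g) - 6.2496*exp(g) + 0.8649)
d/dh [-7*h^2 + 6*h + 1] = 6 - 14*h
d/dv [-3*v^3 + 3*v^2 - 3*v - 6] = -9*v^2 + 6*v - 3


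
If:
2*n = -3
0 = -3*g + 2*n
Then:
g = -1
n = -3/2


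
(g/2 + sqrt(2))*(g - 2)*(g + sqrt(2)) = g^3/2 - g^2 + 3*sqrt(2)*g^2/2 - 3*sqrt(2)*g + 2*g - 4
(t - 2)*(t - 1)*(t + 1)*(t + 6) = t^4 + 4*t^3 - 13*t^2 - 4*t + 12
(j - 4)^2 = j^2 - 8*j + 16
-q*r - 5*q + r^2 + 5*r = (-q + r)*(r + 5)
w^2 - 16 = (w - 4)*(w + 4)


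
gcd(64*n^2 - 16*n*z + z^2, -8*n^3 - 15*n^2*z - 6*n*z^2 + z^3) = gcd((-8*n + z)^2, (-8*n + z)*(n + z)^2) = -8*n + z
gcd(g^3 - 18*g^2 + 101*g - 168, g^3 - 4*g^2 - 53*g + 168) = g^2 - 11*g + 24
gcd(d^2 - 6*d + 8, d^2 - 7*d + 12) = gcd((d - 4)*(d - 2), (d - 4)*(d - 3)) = d - 4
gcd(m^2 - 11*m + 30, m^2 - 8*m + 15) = m - 5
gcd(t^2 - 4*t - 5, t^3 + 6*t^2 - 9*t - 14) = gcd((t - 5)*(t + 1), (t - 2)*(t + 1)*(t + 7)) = t + 1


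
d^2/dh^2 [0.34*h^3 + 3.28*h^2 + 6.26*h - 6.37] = 2.04*h + 6.56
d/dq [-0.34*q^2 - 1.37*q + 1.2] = -0.68*q - 1.37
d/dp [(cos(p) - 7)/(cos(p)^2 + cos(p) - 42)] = (cos(p)^2 - 14*cos(p) + 35)*sin(p)/(cos(p)^2 + cos(p) - 42)^2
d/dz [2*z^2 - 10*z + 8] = 4*z - 10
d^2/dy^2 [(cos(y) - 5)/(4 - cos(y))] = (sin(y)^2 - 4*cos(y) + 1)/(cos(y) - 4)^3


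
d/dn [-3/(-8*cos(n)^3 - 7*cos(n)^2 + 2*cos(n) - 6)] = 6*(12*cos(n)^2 + 7*cos(n) - 1)*sin(n)/(8*cos(n)^3 + 7*cos(n)^2 - 2*cos(n) + 6)^2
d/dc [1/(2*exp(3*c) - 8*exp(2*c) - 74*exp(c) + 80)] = (-3*exp(2*c) + 8*exp(c) + 37)*exp(c)/(2*(exp(3*c) - 4*exp(2*c) - 37*exp(c) + 40)^2)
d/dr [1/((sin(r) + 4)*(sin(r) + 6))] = -2*(sin(r) + 5)*cos(r)/((sin(r) + 4)^2*(sin(r) + 6)^2)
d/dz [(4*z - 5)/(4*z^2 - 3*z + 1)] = (-16*z^2 + 40*z - 11)/(16*z^4 - 24*z^3 + 17*z^2 - 6*z + 1)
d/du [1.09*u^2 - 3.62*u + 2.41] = 2.18*u - 3.62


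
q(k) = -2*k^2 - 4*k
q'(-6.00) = 20.00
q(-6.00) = -48.00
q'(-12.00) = 44.00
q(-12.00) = -240.00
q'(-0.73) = -1.08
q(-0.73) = 1.85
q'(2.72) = -14.88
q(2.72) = -25.68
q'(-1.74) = 2.96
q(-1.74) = 0.90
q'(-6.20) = 20.80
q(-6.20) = -52.08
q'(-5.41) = 17.64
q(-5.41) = -36.90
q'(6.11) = -28.44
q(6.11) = -99.10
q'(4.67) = -22.68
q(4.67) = -62.30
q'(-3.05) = 8.20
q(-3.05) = -6.40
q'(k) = -4*k - 4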